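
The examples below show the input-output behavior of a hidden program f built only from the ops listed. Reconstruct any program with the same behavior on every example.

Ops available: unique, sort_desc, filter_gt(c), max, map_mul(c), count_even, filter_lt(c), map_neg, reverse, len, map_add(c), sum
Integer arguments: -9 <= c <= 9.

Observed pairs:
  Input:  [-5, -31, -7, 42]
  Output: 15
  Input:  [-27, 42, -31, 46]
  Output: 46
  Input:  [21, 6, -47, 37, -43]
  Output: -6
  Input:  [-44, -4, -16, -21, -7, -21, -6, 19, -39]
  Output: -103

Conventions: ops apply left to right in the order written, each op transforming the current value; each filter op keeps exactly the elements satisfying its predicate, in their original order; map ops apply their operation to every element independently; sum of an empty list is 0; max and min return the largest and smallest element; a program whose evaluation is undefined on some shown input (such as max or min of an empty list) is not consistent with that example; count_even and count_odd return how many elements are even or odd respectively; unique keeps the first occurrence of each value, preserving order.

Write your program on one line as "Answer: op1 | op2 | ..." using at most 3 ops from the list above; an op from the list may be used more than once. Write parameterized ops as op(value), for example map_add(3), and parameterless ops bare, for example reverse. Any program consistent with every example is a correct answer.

map_add(4) | sum

Check, running the answer program on each example:
  [-5, -31, -7, 42] -> [-1, -27, -3, 46] -> 15
  [-27, 42, -31, 46] -> [-23, 46, -27, 50] -> 46
  [21, 6, -47, 37, -43] -> [25, 10, -43, 41, -39] -> -6
  [-44, -4, -16, -21, -7, -21, -6, 19, -39] -> [-40, 0, -12, -17, -3, -17, -2, 23, -35] -> -103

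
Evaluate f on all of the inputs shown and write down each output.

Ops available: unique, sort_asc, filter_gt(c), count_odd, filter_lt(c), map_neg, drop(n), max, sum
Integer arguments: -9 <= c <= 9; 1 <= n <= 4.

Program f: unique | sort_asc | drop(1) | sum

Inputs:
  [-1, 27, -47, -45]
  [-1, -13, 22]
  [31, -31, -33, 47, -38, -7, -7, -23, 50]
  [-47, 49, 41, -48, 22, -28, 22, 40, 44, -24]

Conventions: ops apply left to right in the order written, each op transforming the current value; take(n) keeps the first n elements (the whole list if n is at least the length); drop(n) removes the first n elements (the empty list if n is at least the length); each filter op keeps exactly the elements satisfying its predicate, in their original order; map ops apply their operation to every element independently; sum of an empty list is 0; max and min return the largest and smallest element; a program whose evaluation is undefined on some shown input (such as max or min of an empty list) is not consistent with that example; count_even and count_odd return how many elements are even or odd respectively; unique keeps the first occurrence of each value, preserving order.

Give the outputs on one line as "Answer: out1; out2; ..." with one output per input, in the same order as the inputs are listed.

Execution, op by op:
  [-1, 27, -47, -45] -> [-1, 27, -47, -45] -> [-47, -45, -1, 27] -> [-45, -1, 27] -> -19
  [-1, -13, 22] -> [-1, -13, 22] -> [-13, -1, 22] -> [-1, 22] -> 21
  [31, -31, -33, 47, -38, -7, -7, -23, 50] -> [31, -31, -33, 47, -38, -7, -23, 50] -> [-38, -33, -31, -23, -7, 31, 47, 50] -> [-33, -31, -23, -7, 31, 47, 50] -> 34
  [-47, 49, 41, -48, 22, -28, 22, 40, 44, -24] -> [-47, 49, 41, -48, 22, -28, 40, 44, -24] -> [-48, -47, -28, -24, 22, 40, 41, 44, 49] -> [-47, -28, -24, 22, 40, 41, 44, 49] -> 97

-19; 21; 34; 97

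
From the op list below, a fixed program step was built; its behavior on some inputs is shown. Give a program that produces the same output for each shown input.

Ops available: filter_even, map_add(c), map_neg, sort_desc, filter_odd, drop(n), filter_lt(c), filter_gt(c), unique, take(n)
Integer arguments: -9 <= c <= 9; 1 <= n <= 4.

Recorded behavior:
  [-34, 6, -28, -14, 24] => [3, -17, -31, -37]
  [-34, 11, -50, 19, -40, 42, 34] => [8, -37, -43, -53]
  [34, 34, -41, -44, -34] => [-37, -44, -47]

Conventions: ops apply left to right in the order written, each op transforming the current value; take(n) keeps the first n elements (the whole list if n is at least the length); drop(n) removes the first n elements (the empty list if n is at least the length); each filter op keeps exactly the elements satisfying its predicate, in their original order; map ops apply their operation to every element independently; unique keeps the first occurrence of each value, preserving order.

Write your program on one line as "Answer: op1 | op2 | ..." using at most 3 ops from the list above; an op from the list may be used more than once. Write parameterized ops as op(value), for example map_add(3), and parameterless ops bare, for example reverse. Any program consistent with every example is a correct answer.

map_add(-3) | filter_lt(9) | sort_desc

Check, running the answer program on each example:
  [-34, 6, -28, -14, 24] -> [-37, 3, -31, -17, 21] -> [-37, 3, -31, -17] -> [3, -17, -31, -37]
  [-34, 11, -50, 19, -40, 42, 34] -> [-37, 8, -53, 16, -43, 39, 31] -> [-37, 8, -53, -43] -> [8, -37, -43, -53]
  [34, 34, -41, -44, -34] -> [31, 31, -44, -47, -37] -> [-44, -47, -37] -> [-37, -44, -47]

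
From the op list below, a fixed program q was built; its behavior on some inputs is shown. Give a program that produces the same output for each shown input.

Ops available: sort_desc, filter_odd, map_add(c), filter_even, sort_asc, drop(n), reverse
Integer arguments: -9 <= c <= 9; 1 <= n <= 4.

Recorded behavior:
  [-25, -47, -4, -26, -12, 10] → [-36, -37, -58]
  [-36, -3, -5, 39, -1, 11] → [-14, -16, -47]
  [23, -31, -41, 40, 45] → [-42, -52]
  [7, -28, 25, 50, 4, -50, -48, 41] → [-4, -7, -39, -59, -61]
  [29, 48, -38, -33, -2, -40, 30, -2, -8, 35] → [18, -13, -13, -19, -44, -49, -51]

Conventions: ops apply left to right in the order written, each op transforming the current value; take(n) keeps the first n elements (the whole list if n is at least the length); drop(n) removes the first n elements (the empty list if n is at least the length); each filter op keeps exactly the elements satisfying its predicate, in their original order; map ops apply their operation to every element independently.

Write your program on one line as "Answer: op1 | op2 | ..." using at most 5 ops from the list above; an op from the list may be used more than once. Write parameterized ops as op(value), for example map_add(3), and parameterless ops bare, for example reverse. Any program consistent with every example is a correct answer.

sort_asc | map_add(-2) | reverse | map_add(-9) | drop(3)

Check, running the answer program on each example:
  [-25, -47, -4, -26, -12, 10] -> [-47, -26, -25, -12, -4, 10] -> [-49, -28, -27, -14, -6, 8] -> [8, -6, -14, -27, -28, -49] -> [-1, -15, -23, -36, -37, -58] -> [-36, -37, -58]
  [-36, -3, -5, 39, -1, 11] -> [-36, -5, -3, -1, 11, 39] -> [-38, -7, -5, -3, 9, 37] -> [37, 9, -3, -5, -7, -38] -> [28, 0, -12, -14, -16, -47] -> [-14, -16, -47]
  [23, -31, -41, 40, 45] -> [-41, -31, 23, 40, 45] -> [-43, -33, 21, 38, 43] -> [43, 38, 21, -33, -43] -> [34, 29, 12, -42, -52] -> [-42, -52]
  [7, -28, 25, 50, 4, -50, -48, 41] -> [-50, -48, -28, 4, 7, 25, 41, 50] -> [-52, -50, -30, 2, 5, 23, 39, 48] -> [48, 39, 23, 5, 2, -30, -50, -52] -> [39, 30, 14, -4, -7, -39, -59, -61] -> [-4, -7, -39, -59, -61]
  [29, 48, -38, -33, -2, -40, 30, -2, -8, 35] -> [-40, -38, -33, -8, -2, -2, 29, 30, 35, 48] -> [-42, -40, -35, -10, -4, -4, 27, 28, 33, 46] -> [46, 33, 28, 27, -4, -4, -10, -35, -40, -42] -> [37, 24, 19, 18, -13, -13, -19, -44, -49, -51] -> [18, -13, -13, -19, -44, -49, -51]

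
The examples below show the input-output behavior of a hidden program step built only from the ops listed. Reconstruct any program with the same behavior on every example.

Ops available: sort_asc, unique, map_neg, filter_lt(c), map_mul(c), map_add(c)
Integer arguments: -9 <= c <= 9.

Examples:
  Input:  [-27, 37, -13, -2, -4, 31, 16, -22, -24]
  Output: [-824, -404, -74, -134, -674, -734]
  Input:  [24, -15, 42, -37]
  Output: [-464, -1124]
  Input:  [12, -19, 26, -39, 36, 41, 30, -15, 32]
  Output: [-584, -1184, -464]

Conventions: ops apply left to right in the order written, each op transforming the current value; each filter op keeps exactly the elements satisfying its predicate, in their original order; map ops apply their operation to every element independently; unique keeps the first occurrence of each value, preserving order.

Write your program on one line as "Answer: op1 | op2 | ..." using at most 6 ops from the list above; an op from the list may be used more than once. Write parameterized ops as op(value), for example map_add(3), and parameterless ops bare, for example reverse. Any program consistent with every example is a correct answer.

map_mul(3) | map_mul(5) | filter_lt(-8) | map_add(-7) | map_mul(2)

Check, running the answer program on each example:
  [-27, 37, -13, -2, -4, 31, 16, -22, -24] -> [-81, 111, -39, -6, -12, 93, 48, -66, -72] -> [-405, 555, -195, -30, -60, 465, 240, -330, -360] -> [-405, -195, -30, -60, -330, -360] -> [-412, -202, -37, -67, -337, -367] -> [-824, -404, -74, -134, -674, -734]
  [24, -15, 42, -37] -> [72, -45, 126, -111] -> [360, -225, 630, -555] -> [-225, -555] -> [-232, -562] -> [-464, -1124]
  [12, -19, 26, -39, 36, 41, 30, -15, 32] -> [36, -57, 78, -117, 108, 123, 90, -45, 96] -> [180, -285, 390, -585, 540, 615, 450, -225, 480] -> [-285, -585, -225] -> [-292, -592, -232] -> [-584, -1184, -464]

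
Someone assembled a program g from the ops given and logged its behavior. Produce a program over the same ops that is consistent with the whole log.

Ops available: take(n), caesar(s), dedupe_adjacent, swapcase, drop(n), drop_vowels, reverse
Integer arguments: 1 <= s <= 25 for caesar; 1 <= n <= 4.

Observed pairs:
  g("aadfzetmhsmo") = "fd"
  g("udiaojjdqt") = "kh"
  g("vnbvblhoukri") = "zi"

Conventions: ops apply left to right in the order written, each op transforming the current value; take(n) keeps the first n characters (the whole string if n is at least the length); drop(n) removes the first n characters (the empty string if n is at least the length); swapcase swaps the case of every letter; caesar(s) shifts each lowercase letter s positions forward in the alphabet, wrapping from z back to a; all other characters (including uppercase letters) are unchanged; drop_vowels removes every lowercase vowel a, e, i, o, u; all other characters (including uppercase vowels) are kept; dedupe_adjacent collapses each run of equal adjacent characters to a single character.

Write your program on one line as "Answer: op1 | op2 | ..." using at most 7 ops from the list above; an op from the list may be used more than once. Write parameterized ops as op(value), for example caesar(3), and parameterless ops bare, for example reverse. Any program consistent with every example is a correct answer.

reverse | caesar(14) | dedupe_adjacent | caesar(3) | take(3) | take(2)

Check, running the answer program on each example:
  "aadfzetmhsmo" -> "omshmtezfdaa" -> "cagvahsntroo" -> "cagvahsntro" -> "fdjydkvqwur" -> "fdj" -> "fd"
  "udiaojjdqt" -> "tqdjjoaidu" -> "herxxcowri" -> "herxcowri" -> "khuafrzul" -> "khu" -> "kh"
  "vnbvblhoukri" -> "irkuohlbvbnv" -> "wfyicvzpjpbj" -> "wfyicvzpjpbj" -> "ziblfycsmsem" -> "zib" -> "zi"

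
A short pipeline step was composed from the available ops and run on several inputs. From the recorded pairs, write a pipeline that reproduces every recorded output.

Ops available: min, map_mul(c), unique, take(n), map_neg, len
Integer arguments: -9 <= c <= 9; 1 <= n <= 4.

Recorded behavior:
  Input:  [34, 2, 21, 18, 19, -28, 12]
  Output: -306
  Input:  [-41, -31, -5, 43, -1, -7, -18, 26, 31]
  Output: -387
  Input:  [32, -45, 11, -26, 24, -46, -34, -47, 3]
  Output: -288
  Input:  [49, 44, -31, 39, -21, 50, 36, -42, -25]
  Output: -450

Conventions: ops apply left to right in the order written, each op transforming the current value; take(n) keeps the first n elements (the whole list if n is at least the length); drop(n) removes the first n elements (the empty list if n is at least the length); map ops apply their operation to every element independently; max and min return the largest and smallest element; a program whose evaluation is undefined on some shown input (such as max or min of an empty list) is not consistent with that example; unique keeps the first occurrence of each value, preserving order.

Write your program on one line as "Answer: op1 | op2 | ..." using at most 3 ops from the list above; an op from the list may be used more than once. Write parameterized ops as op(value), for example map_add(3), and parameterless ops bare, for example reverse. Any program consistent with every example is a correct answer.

map_mul(9) | map_neg | min

Check, running the answer program on each example:
  [34, 2, 21, 18, 19, -28, 12] -> [306, 18, 189, 162, 171, -252, 108] -> [-306, -18, -189, -162, -171, 252, -108] -> -306
  [-41, -31, -5, 43, -1, -7, -18, 26, 31] -> [-369, -279, -45, 387, -9, -63, -162, 234, 279] -> [369, 279, 45, -387, 9, 63, 162, -234, -279] -> -387
  [32, -45, 11, -26, 24, -46, -34, -47, 3] -> [288, -405, 99, -234, 216, -414, -306, -423, 27] -> [-288, 405, -99, 234, -216, 414, 306, 423, -27] -> -288
  [49, 44, -31, 39, -21, 50, 36, -42, -25] -> [441, 396, -279, 351, -189, 450, 324, -378, -225] -> [-441, -396, 279, -351, 189, -450, -324, 378, 225] -> -450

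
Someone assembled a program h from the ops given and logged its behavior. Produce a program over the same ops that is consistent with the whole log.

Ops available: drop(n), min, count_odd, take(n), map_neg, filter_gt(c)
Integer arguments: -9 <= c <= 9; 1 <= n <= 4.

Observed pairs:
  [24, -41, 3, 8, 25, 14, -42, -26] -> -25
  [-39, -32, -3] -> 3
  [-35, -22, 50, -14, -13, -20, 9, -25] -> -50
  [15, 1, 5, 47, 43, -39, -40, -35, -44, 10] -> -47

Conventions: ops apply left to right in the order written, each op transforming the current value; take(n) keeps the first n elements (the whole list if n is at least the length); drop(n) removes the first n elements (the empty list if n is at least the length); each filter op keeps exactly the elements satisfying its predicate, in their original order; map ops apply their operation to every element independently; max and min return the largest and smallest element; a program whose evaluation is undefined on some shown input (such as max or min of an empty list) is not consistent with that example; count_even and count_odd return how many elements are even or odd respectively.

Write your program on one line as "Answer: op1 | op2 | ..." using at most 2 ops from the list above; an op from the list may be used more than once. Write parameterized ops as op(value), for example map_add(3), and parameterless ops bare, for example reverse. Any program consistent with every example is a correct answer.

map_neg | min

Check, running the answer program on each example:
  [24, -41, 3, 8, 25, 14, -42, -26] -> [-24, 41, -3, -8, -25, -14, 42, 26] -> -25
  [-39, -32, -3] -> [39, 32, 3] -> 3
  [-35, -22, 50, -14, -13, -20, 9, -25] -> [35, 22, -50, 14, 13, 20, -9, 25] -> -50
  [15, 1, 5, 47, 43, -39, -40, -35, -44, 10] -> [-15, -1, -5, -47, -43, 39, 40, 35, 44, -10] -> -47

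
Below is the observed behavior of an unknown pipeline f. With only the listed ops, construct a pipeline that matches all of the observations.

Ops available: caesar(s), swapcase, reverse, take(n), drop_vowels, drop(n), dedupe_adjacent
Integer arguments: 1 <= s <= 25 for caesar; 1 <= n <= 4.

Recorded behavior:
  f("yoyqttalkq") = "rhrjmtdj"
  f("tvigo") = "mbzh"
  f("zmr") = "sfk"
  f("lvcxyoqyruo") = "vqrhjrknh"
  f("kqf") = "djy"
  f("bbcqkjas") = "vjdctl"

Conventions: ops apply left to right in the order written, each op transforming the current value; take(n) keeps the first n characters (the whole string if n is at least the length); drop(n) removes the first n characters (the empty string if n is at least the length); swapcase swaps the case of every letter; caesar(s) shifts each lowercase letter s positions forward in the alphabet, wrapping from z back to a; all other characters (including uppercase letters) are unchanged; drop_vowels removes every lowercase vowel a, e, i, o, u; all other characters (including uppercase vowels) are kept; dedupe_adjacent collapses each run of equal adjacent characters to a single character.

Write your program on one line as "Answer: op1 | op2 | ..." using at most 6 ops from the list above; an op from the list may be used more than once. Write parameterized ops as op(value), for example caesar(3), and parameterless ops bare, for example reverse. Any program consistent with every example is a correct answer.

reverse | dedupe_adjacent | caesar(19) | drop_vowels | reverse

Check, running the answer program on each example:
  "yoyqttalkq" -> "qklattqyoy" -> "qklatqyoy" -> "jdetmjrhr" -> "jdtmjrhr" -> "rhrjmtdj"
  "tvigo" -> "ogivt" -> "ogivt" -> "hzbom" -> "hzbm" -> "mbzh"
  "zmr" -> "rmz" -> "rmz" -> "kfs" -> "kfs" -> "sfk"
  "lvcxyoqyruo" -> "ouryqoyxcvl" -> "ouryqoyxcvl" -> "hnkrjhrqvoe" -> "hnkrjhrqv" -> "vqrhjrknh"
  "kqf" -> "fqk" -> "fqk" -> "yjd" -> "yjd" -> "djy"
  "bbcqkjas" -> "sajkqcbb" -> "sajkqcb" -> "ltcdjvu" -> "ltcdjv" -> "vjdctl"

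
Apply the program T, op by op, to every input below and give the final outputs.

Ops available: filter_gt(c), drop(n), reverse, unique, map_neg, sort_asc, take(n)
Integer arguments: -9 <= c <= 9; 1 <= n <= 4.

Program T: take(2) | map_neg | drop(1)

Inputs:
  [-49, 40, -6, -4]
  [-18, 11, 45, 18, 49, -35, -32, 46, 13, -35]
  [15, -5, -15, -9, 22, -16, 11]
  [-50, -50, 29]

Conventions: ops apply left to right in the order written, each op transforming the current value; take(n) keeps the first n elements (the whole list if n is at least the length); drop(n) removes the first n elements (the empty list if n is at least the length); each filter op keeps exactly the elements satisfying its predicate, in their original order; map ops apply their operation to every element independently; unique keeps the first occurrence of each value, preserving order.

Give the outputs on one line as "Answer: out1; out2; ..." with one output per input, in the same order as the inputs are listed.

[-40]; [-11]; [5]; [50]

Execution, op by op:
  [-49, 40, -6, -4] -> [-49, 40] -> [49, -40] -> [-40]
  [-18, 11, 45, 18, 49, -35, -32, 46, 13, -35] -> [-18, 11] -> [18, -11] -> [-11]
  [15, -5, -15, -9, 22, -16, 11] -> [15, -5] -> [-15, 5] -> [5]
  [-50, -50, 29] -> [-50, -50] -> [50, 50] -> [50]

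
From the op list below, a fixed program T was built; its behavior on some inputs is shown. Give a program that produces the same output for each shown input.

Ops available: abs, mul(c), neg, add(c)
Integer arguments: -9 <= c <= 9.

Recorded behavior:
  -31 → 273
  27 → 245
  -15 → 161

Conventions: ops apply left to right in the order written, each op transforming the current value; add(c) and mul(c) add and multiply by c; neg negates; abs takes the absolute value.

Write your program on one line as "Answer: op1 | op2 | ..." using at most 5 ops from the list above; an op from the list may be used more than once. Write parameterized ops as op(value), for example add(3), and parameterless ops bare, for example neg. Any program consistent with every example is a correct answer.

neg | abs | add(8) | mul(-7) | neg

Check, running the answer program on each example:
  -31 -> 31 -> 31 -> 39 -> -273 -> 273
  27 -> -27 -> 27 -> 35 -> -245 -> 245
  -15 -> 15 -> 15 -> 23 -> -161 -> 161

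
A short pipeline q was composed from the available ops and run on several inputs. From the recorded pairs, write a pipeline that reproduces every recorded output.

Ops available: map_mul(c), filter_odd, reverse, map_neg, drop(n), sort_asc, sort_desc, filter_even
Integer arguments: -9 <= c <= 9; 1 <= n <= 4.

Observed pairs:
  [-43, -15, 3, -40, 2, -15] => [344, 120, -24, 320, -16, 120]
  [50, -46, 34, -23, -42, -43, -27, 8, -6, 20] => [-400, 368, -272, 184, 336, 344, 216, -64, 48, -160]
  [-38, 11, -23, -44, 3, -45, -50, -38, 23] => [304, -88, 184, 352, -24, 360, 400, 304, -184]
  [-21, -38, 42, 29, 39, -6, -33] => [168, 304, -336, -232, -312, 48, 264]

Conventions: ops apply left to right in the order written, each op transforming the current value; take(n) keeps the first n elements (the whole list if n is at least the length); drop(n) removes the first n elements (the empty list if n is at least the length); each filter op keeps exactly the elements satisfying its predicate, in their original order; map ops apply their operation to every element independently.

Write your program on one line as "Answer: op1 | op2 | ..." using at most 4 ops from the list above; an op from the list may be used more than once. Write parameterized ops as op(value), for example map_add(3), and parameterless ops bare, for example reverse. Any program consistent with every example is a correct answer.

reverse | map_neg | reverse | map_mul(8)

Check, running the answer program on each example:
  [-43, -15, 3, -40, 2, -15] -> [-15, 2, -40, 3, -15, -43] -> [15, -2, 40, -3, 15, 43] -> [43, 15, -3, 40, -2, 15] -> [344, 120, -24, 320, -16, 120]
  [50, -46, 34, -23, -42, -43, -27, 8, -6, 20] -> [20, -6, 8, -27, -43, -42, -23, 34, -46, 50] -> [-20, 6, -8, 27, 43, 42, 23, -34, 46, -50] -> [-50, 46, -34, 23, 42, 43, 27, -8, 6, -20] -> [-400, 368, -272, 184, 336, 344, 216, -64, 48, -160]
  [-38, 11, -23, -44, 3, -45, -50, -38, 23] -> [23, -38, -50, -45, 3, -44, -23, 11, -38] -> [-23, 38, 50, 45, -3, 44, 23, -11, 38] -> [38, -11, 23, 44, -3, 45, 50, 38, -23] -> [304, -88, 184, 352, -24, 360, 400, 304, -184]
  [-21, -38, 42, 29, 39, -6, -33] -> [-33, -6, 39, 29, 42, -38, -21] -> [33, 6, -39, -29, -42, 38, 21] -> [21, 38, -42, -29, -39, 6, 33] -> [168, 304, -336, -232, -312, 48, 264]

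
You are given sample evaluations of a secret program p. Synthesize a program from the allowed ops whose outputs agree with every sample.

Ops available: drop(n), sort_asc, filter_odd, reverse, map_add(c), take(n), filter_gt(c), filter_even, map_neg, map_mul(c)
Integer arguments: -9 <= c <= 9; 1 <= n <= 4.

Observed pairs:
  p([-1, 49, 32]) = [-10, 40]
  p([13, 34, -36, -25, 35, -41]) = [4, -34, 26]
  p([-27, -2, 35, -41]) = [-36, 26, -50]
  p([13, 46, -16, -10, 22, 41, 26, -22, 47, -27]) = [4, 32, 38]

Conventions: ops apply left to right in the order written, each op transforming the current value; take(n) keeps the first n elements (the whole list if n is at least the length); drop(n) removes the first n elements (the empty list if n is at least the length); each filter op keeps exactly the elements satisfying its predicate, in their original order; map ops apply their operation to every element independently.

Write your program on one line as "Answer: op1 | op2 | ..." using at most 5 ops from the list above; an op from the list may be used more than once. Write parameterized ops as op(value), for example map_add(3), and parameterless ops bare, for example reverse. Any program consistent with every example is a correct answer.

filter_odd | map_neg | map_add(9) | take(3) | map_neg

Check, running the answer program on each example:
  [-1, 49, 32] -> [-1, 49] -> [1, -49] -> [10, -40] -> [10, -40] -> [-10, 40]
  [13, 34, -36, -25, 35, -41] -> [13, -25, 35, -41] -> [-13, 25, -35, 41] -> [-4, 34, -26, 50] -> [-4, 34, -26] -> [4, -34, 26]
  [-27, -2, 35, -41] -> [-27, 35, -41] -> [27, -35, 41] -> [36, -26, 50] -> [36, -26, 50] -> [-36, 26, -50]
  [13, 46, -16, -10, 22, 41, 26, -22, 47, -27] -> [13, 41, 47, -27] -> [-13, -41, -47, 27] -> [-4, -32, -38, 36] -> [-4, -32, -38] -> [4, 32, 38]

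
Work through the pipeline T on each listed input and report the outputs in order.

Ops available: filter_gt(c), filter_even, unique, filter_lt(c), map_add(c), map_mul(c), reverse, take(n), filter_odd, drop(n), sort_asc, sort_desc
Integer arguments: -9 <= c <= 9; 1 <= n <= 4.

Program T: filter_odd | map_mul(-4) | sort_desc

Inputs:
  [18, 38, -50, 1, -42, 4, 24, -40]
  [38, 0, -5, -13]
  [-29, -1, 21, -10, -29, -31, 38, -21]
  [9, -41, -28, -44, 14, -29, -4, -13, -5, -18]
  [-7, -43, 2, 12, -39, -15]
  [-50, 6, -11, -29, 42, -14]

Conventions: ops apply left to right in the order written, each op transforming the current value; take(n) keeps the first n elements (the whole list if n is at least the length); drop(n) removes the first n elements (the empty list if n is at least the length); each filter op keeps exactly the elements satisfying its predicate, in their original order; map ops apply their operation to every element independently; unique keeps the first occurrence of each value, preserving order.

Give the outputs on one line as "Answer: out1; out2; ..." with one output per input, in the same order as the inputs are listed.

Execution, op by op:
  [18, 38, -50, 1, -42, 4, 24, -40] -> [1] -> [-4] -> [-4]
  [38, 0, -5, -13] -> [-5, -13] -> [20, 52] -> [52, 20]
  [-29, -1, 21, -10, -29, -31, 38, -21] -> [-29, -1, 21, -29, -31, -21] -> [116, 4, -84, 116, 124, 84] -> [124, 116, 116, 84, 4, -84]
  [9, -41, -28, -44, 14, -29, -4, -13, -5, -18] -> [9, -41, -29, -13, -5] -> [-36, 164, 116, 52, 20] -> [164, 116, 52, 20, -36]
  [-7, -43, 2, 12, -39, -15] -> [-7, -43, -39, -15] -> [28, 172, 156, 60] -> [172, 156, 60, 28]
  [-50, 6, -11, -29, 42, -14] -> [-11, -29] -> [44, 116] -> [116, 44]

[-4]; [52, 20]; [124, 116, 116, 84, 4, -84]; [164, 116, 52, 20, -36]; [172, 156, 60, 28]; [116, 44]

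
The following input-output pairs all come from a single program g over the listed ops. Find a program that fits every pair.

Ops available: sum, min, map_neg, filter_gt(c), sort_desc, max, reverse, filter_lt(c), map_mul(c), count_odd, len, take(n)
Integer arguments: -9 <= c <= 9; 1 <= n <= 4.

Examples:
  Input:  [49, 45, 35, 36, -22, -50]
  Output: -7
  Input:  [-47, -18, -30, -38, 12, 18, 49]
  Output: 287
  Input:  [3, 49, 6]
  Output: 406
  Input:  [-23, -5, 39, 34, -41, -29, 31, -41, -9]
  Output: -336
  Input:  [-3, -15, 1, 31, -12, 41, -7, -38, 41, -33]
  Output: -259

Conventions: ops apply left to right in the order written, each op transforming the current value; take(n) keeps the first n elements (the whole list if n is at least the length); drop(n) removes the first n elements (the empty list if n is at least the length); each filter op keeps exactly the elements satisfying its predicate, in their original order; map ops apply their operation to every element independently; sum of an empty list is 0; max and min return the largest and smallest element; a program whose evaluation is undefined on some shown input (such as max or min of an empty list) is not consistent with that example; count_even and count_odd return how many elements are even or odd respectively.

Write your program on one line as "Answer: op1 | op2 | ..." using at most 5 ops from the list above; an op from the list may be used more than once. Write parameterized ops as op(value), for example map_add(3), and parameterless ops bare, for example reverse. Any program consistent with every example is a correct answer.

reverse | map_neg | map_mul(-7) | take(4) | sum

Check, running the answer program on each example:
  [49, 45, 35, 36, -22, -50] -> [-50, -22, 36, 35, 45, 49] -> [50, 22, -36, -35, -45, -49] -> [-350, -154, 252, 245, 315, 343] -> [-350, -154, 252, 245] -> -7
  [-47, -18, -30, -38, 12, 18, 49] -> [49, 18, 12, -38, -30, -18, -47] -> [-49, -18, -12, 38, 30, 18, 47] -> [343, 126, 84, -266, -210, -126, -329] -> [343, 126, 84, -266] -> 287
  [3, 49, 6] -> [6, 49, 3] -> [-6, -49, -3] -> [42, 343, 21] -> [42, 343, 21] -> 406
  [-23, -5, 39, 34, -41, -29, 31, -41, -9] -> [-9, -41, 31, -29, -41, 34, 39, -5, -23] -> [9, 41, -31, 29, 41, -34, -39, 5, 23] -> [-63, -287, 217, -203, -287, 238, 273, -35, -161] -> [-63, -287, 217, -203] -> -336
  [-3, -15, 1, 31, -12, 41, -7, -38, 41, -33] -> [-33, 41, -38, -7, 41, -12, 31, 1, -15, -3] -> [33, -41, 38, 7, -41, 12, -31, -1, 15, 3] -> [-231, 287, -266, -49, 287, -84, 217, 7, -105, -21] -> [-231, 287, -266, -49] -> -259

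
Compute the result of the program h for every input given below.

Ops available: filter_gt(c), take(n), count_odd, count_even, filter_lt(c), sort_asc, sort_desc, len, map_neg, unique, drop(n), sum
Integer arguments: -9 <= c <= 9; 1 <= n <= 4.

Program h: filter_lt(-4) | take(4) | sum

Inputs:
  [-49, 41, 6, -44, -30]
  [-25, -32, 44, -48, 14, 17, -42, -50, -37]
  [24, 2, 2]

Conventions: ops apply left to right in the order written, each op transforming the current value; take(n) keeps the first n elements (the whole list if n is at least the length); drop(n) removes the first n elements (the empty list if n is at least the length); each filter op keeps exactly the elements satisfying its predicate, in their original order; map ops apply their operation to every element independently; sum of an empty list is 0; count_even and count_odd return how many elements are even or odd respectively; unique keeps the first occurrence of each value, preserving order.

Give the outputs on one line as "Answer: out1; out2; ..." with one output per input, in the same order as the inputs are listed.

Execution, op by op:
  [-49, 41, 6, -44, -30] -> [-49, -44, -30] -> [-49, -44, -30] -> -123
  [-25, -32, 44, -48, 14, 17, -42, -50, -37] -> [-25, -32, -48, -42, -50, -37] -> [-25, -32, -48, -42] -> -147
  [24, 2, 2] -> [] -> [] -> 0

-123; -147; 0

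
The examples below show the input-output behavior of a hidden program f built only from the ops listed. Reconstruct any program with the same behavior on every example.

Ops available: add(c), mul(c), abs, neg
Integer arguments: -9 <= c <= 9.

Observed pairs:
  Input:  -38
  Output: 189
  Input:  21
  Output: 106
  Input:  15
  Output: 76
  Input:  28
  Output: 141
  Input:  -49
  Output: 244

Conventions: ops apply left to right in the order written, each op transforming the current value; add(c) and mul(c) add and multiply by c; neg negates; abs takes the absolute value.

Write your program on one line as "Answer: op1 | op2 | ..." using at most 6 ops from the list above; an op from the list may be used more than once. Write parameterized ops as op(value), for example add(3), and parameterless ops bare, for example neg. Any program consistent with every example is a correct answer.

mul(-5) | add(-6) | add(5) | neg | abs

Check, running the answer program on each example:
  -38 -> 190 -> 184 -> 189 -> -189 -> 189
  21 -> -105 -> -111 -> -106 -> 106 -> 106
  15 -> -75 -> -81 -> -76 -> 76 -> 76
  28 -> -140 -> -146 -> -141 -> 141 -> 141
  -49 -> 245 -> 239 -> 244 -> -244 -> 244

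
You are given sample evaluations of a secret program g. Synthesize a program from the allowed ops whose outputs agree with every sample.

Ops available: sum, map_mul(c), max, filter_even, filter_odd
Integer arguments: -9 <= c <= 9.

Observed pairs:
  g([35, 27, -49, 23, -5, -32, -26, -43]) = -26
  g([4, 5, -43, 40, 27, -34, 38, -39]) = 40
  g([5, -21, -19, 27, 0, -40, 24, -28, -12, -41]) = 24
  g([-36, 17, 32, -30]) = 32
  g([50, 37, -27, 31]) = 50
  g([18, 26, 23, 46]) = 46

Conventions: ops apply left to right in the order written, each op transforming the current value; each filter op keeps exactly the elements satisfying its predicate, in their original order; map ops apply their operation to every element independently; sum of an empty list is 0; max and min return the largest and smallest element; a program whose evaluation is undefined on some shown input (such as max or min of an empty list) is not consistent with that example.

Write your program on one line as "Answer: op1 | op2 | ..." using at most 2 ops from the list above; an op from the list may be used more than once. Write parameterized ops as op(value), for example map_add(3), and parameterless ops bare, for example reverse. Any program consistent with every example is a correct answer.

filter_even | max

Check, running the answer program on each example:
  [35, 27, -49, 23, -5, -32, -26, -43] -> [-32, -26] -> -26
  [4, 5, -43, 40, 27, -34, 38, -39] -> [4, 40, -34, 38] -> 40
  [5, -21, -19, 27, 0, -40, 24, -28, -12, -41] -> [0, -40, 24, -28, -12] -> 24
  [-36, 17, 32, -30] -> [-36, 32, -30] -> 32
  [50, 37, -27, 31] -> [50] -> 50
  [18, 26, 23, 46] -> [18, 26, 46] -> 46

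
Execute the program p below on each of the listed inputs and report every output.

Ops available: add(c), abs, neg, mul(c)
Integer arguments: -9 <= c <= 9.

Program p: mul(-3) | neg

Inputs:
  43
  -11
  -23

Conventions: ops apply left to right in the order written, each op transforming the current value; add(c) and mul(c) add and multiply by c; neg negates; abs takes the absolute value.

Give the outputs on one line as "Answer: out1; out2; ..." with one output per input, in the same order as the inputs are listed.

Execution, op by op:
  43 -> -129 -> 129
  -11 -> 33 -> -33
  -23 -> 69 -> -69

129; -33; -69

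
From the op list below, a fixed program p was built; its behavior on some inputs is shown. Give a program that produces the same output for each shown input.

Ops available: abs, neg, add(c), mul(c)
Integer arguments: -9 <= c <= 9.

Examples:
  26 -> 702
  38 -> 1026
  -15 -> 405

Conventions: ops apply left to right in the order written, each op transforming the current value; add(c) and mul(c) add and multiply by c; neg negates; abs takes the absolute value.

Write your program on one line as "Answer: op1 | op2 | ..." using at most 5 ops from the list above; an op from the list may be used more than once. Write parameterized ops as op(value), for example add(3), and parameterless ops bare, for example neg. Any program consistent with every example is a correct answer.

abs | mul(-3) | neg | mul(-9) | neg

Check, running the answer program on each example:
  26 -> 26 -> -78 -> 78 -> -702 -> 702
  38 -> 38 -> -114 -> 114 -> -1026 -> 1026
  -15 -> 15 -> -45 -> 45 -> -405 -> 405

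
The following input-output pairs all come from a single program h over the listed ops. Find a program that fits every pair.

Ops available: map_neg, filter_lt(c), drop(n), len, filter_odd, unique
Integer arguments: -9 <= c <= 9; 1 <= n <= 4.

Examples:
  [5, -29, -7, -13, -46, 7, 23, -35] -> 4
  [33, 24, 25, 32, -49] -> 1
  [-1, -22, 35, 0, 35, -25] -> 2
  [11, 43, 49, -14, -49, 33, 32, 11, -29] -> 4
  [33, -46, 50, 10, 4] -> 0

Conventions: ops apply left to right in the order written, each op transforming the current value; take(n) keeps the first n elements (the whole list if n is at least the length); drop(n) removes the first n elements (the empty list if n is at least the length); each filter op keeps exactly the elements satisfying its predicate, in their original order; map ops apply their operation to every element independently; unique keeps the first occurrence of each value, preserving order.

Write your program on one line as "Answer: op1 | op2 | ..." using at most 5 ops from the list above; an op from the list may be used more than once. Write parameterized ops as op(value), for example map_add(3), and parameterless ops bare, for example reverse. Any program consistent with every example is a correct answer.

drop(3) | map_neg | filter_odd | len

Check, running the answer program on each example:
  [5, -29, -7, -13, -46, 7, 23, -35] -> [-13, -46, 7, 23, -35] -> [13, 46, -7, -23, 35] -> [13, -7, -23, 35] -> 4
  [33, 24, 25, 32, -49] -> [32, -49] -> [-32, 49] -> [49] -> 1
  [-1, -22, 35, 0, 35, -25] -> [0, 35, -25] -> [0, -35, 25] -> [-35, 25] -> 2
  [11, 43, 49, -14, -49, 33, 32, 11, -29] -> [-14, -49, 33, 32, 11, -29] -> [14, 49, -33, -32, -11, 29] -> [49, -33, -11, 29] -> 4
  [33, -46, 50, 10, 4] -> [10, 4] -> [-10, -4] -> [] -> 0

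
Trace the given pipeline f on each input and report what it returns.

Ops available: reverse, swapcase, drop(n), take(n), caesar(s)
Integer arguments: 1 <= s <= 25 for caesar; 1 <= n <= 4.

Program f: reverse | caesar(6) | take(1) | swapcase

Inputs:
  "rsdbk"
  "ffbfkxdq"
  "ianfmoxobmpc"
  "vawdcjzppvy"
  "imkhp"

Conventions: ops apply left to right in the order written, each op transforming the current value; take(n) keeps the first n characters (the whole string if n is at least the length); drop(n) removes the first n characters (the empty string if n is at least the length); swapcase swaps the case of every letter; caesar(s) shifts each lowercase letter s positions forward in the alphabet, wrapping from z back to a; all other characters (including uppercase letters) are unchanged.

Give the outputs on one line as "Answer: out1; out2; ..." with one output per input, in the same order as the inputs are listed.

"Q"; "W"; "I"; "E"; "V"

Execution, op by op:
  "rsdbk" -> "kbdsr" -> "qhjyx" -> "q" -> "Q"
  "ffbfkxdq" -> "qdxkfbff" -> "wjdqlhll" -> "w" -> "W"
  "ianfmoxobmpc" -> "cpmboxomfnai" -> "ivshudusltgo" -> "i" -> "I"
  "vawdcjzppvy" -> "yvppzjcdwav" -> "ebvvfpijcgb" -> "e" -> "E"
  "imkhp" -> "phkmi" -> "vnqso" -> "v" -> "V"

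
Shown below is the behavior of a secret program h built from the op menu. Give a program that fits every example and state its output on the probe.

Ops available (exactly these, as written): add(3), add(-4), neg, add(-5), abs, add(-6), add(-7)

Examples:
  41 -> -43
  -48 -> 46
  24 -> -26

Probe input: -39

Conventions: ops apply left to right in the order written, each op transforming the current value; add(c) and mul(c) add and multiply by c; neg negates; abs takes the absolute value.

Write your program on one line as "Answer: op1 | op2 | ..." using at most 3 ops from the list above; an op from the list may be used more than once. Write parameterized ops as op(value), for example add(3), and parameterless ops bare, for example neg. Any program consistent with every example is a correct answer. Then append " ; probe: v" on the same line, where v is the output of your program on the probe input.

add(-5) | neg | add(-7) ; probe: 37

Check, running the answer program on each example:
  41 -> 36 -> -36 -> -43
  -48 -> -53 -> 53 -> 46
  24 -> 19 -> -19 -> -26
  probe: -39 -> -44 -> 44 -> 37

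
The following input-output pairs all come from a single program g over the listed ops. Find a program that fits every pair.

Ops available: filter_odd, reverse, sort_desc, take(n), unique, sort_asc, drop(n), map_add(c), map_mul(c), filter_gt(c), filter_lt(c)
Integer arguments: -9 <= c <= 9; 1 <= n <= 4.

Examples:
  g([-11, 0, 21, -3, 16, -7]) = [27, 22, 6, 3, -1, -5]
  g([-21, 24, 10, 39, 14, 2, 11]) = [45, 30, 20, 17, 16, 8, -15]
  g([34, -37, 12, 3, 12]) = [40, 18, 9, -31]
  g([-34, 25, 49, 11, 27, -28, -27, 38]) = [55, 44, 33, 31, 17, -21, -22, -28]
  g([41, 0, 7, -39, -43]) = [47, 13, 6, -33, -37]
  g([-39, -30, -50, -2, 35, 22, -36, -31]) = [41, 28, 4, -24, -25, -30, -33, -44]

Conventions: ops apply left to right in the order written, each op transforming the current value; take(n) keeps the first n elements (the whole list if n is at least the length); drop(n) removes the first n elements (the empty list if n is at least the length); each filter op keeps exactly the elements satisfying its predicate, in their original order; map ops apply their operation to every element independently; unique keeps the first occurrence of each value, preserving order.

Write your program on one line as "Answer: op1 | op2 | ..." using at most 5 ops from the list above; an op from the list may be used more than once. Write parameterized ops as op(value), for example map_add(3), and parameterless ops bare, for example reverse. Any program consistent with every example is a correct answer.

map_add(-3) | reverse | unique | map_add(9) | sort_desc

Check, running the answer program on each example:
  [-11, 0, 21, -3, 16, -7] -> [-14, -3, 18, -6, 13, -10] -> [-10, 13, -6, 18, -3, -14] -> [-10, 13, -6, 18, -3, -14] -> [-1, 22, 3, 27, 6, -5] -> [27, 22, 6, 3, -1, -5]
  [-21, 24, 10, 39, 14, 2, 11] -> [-24, 21, 7, 36, 11, -1, 8] -> [8, -1, 11, 36, 7, 21, -24] -> [8, -1, 11, 36, 7, 21, -24] -> [17, 8, 20, 45, 16, 30, -15] -> [45, 30, 20, 17, 16, 8, -15]
  [34, -37, 12, 3, 12] -> [31, -40, 9, 0, 9] -> [9, 0, 9, -40, 31] -> [9, 0, -40, 31] -> [18, 9, -31, 40] -> [40, 18, 9, -31]
  [-34, 25, 49, 11, 27, -28, -27, 38] -> [-37, 22, 46, 8, 24, -31, -30, 35] -> [35, -30, -31, 24, 8, 46, 22, -37] -> [35, -30, -31, 24, 8, 46, 22, -37] -> [44, -21, -22, 33, 17, 55, 31, -28] -> [55, 44, 33, 31, 17, -21, -22, -28]
  [41, 0, 7, -39, -43] -> [38, -3, 4, -42, -46] -> [-46, -42, 4, -3, 38] -> [-46, -42, 4, -3, 38] -> [-37, -33, 13, 6, 47] -> [47, 13, 6, -33, -37]
  [-39, -30, -50, -2, 35, 22, -36, -31] -> [-42, -33, -53, -5, 32, 19, -39, -34] -> [-34, -39, 19, 32, -5, -53, -33, -42] -> [-34, -39, 19, 32, -5, -53, -33, -42] -> [-25, -30, 28, 41, 4, -44, -24, -33] -> [41, 28, 4, -24, -25, -30, -33, -44]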